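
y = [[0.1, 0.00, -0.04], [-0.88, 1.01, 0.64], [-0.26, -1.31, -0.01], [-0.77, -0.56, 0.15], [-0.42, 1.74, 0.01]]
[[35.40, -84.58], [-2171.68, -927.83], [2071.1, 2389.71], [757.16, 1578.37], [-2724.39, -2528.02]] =y @[[-30.54,-844.21], [-1567.59,-1656.68], [-961.39,3.92]]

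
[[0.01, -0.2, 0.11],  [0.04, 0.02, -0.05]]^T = [[0.01, 0.04], [-0.2, 0.02], [0.11, -0.05]]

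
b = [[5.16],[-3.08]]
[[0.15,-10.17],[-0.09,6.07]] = b @ [[0.03, -1.97]]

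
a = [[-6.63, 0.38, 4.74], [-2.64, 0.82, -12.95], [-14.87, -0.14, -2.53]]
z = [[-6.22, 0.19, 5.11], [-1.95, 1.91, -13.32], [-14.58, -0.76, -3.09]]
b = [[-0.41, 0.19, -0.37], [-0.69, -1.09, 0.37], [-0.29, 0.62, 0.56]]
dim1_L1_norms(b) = [0.97, 2.15, 1.47]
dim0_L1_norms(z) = [22.75, 2.86, 21.52]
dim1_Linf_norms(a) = [6.63, 12.95, 14.87]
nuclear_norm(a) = 31.09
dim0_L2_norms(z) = [15.97, 2.06, 14.6]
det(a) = 155.96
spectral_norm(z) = 16.69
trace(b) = -0.94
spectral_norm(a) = 17.02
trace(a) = -8.34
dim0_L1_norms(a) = [24.14, 1.34, 20.22]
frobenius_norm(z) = 21.74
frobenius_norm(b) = 1.71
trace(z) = -7.40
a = z + b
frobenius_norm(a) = 21.67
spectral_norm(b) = 1.37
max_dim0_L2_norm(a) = 16.49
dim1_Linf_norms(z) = [6.22, 13.32, 14.58]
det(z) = 285.31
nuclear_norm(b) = 2.80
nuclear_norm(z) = 31.79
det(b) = 0.67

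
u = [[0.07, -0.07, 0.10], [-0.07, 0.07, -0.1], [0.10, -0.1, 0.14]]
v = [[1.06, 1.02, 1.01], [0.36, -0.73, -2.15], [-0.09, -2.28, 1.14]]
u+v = [[1.13, 0.95, 1.11],[0.29, -0.66, -2.25],[0.01, -2.38, 1.28]]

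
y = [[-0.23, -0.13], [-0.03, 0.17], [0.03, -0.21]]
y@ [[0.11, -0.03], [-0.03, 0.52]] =[[-0.02, -0.06], [-0.01, 0.09], [0.01, -0.11]]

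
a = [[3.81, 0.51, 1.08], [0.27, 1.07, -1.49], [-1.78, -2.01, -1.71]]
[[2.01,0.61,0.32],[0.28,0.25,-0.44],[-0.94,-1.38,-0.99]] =a @ [[0.54, 0.04, -0.06], [0.04, 0.49, 0.19], [-0.06, 0.19, 0.42]]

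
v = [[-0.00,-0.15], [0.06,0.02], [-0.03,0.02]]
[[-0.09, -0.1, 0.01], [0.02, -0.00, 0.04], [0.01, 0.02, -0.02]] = v @[[0.07, -0.23, 0.63], [0.57, 0.68, -0.09]]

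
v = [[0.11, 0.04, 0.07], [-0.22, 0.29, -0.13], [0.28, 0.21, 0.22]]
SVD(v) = [[-0.29, -0.08, -0.95], [0.51, -0.86, -0.08], [-0.81, -0.51, 0.29]] @ diag([0.45690998768581353, 0.3606119232454175, 0.009607495313077688]) @ [[-0.81, -0.08, -0.58], [0.11, -0.99, -0.02], [-0.58, -0.07, 0.81]]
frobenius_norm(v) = 0.58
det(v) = 0.00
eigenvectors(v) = [[-0.56+0.00j, -0.05-0.20j, -0.05+0.20j], [(-0.06+0j), 0.70+0.00j, 0.70-0.00j], [0.82+0.00j, 0.01-0.69j, (0.01+0.69j)]]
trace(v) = 0.62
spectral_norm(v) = 0.46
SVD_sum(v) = [[0.11, 0.01, 0.08], [-0.19, -0.02, -0.13], [0.30, 0.03, 0.21]] + [[-0.0, 0.03, 0.00], [-0.03, 0.31, 0.00], [-0.02, 0.18, 0.0]] + [[0.01,0.00,-0.01], [0.0,0.0,-0.00], [-0.0,-0.00,0.0]]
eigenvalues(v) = [(0.01+0j), (0.3+0.19j), (0.3-0.19j)]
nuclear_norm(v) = 0.83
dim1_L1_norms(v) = [0.22, 0.64, 0.71]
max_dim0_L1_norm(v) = 0.61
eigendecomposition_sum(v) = [[0.01+0.00j, 0j, -0.00+0.00j],  [0.00+0.00j, 0.00+0.00j, -0.00+0.00j],  [-0.01+0.00j, -0.00-0.00j, 0j]] + [[0.05+0.02j, (0.02-0.05j), 0.04+0.01j], [(-0.11+0.15j), 0.14+0.10j, -0.06+0.11j], [(0.15+0.11j), (0.11-0.14j), 0.11+0.07j]] + [[0.05-0.02j, (0.02+0.05j), (0.04-0.01j)], [(-0.11-0.15j), (0.14-0.1j), (-0.06-0.11j)], [0.15-0.11j, 0.11+0.14j, (0.11-0.07j)]]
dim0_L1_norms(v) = [0.61, 0.54, 0.42]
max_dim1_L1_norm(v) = 0.71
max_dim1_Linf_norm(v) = 0.29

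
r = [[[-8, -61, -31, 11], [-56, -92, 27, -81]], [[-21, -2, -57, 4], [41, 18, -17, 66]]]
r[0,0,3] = 11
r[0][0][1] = -61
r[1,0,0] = -21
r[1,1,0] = 41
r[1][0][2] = -57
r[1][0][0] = -21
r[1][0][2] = -57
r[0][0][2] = -31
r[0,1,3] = -81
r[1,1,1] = 18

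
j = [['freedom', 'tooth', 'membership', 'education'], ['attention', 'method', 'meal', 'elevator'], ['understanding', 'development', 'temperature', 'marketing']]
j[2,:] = ['understanding', 'development', 'temperature', 'marketing']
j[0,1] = 'tooth'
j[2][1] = 'development'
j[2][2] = 'temperature'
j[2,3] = 'marketing'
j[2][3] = 'marketing'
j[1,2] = 'meal'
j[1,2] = 'meal'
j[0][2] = 'membership'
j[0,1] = 'tooth'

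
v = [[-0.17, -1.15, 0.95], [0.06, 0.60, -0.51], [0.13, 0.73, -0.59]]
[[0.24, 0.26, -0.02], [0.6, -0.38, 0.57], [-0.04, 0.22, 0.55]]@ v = [[-0.03,-0.13,0.11], [-0.05,-0.50,0.43], [0.09,0.58,-0.47]]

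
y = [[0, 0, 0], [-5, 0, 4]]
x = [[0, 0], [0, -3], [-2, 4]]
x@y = [[0, 0, 0], [15, 0, -12], [-20, 0, 16]]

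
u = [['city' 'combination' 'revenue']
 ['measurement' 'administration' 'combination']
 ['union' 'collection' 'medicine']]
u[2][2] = 'medicine'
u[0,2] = 'revenue'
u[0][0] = 'city'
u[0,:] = ['city', 'combination', 'revenue']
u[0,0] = 'city'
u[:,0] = ['city', 'measurement', 'union']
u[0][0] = 'city'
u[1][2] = 'combination'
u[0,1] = 'combination'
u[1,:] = ['measurement', 'administration', 'combination']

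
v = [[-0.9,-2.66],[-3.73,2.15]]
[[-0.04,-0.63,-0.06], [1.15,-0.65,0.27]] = v @ [[-0.25, 0.26, -0.05], [0.1, 0.15, 0.04]]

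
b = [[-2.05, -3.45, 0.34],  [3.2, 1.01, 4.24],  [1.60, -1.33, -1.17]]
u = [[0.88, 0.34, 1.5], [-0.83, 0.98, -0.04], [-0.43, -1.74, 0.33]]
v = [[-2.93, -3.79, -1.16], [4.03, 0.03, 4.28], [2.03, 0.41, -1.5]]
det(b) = -47.46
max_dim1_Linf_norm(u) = 1.74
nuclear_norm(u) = 4.69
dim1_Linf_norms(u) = [1.5, 0.98, 1.74]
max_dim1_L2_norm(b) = 5.41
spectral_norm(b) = 5.80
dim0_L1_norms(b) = [6.85, 5.79, 5.75]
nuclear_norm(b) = 11.62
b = v + u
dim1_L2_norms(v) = [4.93, 5.88, 2.56]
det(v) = -52.41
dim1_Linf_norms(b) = [3.45, 4.24, 1.6]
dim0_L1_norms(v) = [8.99, 4.23, 6.94]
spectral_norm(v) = 6.90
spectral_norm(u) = 2.03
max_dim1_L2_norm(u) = 1.82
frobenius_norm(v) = 8.09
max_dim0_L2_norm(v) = 5.38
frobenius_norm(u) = 2.85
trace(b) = -2.21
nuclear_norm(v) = 12.64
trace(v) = -4.40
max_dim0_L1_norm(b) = 6.85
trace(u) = 2.19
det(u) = 3.12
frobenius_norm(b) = 7.15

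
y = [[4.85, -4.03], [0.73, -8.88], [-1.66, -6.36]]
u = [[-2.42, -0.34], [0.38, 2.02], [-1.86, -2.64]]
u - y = [[-7.27, 3.69],[-0.35, 10.90],[-0.20, 3.72]]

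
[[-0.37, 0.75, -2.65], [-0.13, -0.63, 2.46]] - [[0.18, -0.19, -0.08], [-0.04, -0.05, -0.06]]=[[-0.55, 0.94, -2.57], [-0.09, -0.58, 2.52]]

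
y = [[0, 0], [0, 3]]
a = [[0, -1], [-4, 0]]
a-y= [[0, -1], [-4, -3]]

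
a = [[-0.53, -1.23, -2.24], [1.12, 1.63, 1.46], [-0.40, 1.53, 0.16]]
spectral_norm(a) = 3.63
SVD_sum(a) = [[-0.7, -1.64, -1.79], [0.66, 1.56, 1.70], [0.27, 0.65, 0.71]] + [[-0.20,  0.34,  -0.23], [0.01,  -0.02,  0.01], [-0.55,  0.91,  -0.62]] + [[0.37, 0.08, -0.22], [0.44, 0.09, -0.26], [-0.13, -0.03, 0.07]]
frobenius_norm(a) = 3.92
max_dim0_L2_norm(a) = 2.68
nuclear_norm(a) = 5.64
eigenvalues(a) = [(-1.59+0j), (1.42+0.24j), (1.42-0.24j)]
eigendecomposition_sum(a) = [[-0.59+0.00j, (0.22+0j), -0.94+0.00j],  [0.44-0.00j, (-0.17-0j), (0.71-0j)],  [(-0.52+0j), 0.20+0.00j, -0.83+0.00j]] + [[0.03+2.56j, (-0.73+4.93j), -0.65+1.28j], [0.34-0.80j, (0.9-1.44j), 0.38-0.31j], [0.06-1.80j, (0.67-3.43j), 0.50-0.88j]] + [[(0.03-2.56j), -0.73-4.93j, -0.65-1.28j], [(0.34+0.8j), (0.9+1.44j), 0.38+0.31j], [0.06+1.80j, 0.67+3.43j, 0.50+0.88j]]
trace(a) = 1.26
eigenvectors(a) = [[-0.65+0.00j, (0.79+0j), (0.79-0j)],[(0.49+0j), (-0.25-0.11j), -0.25+0.11j],[(-0.58+0j), -0.55-0.03j, -0.55+0.03j]]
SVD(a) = [[-0.70, -0.35, -0.63], [0.66, 0.02, -0.75], [0.27, -0.94, 0.21]] @ diag([3.6298928342565664, 1.3114454034372363, 0.6962678835162297]) @ [[0.28, 0.65, 0.71], [0.45, -0.74, 0.5], [-0.85, -0.18, 0.49]]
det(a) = -3.31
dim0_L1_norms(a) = [2.05, 4.39, 3.86]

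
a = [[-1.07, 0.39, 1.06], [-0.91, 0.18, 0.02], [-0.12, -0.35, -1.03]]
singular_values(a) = [1.85, 1.03, 0.1]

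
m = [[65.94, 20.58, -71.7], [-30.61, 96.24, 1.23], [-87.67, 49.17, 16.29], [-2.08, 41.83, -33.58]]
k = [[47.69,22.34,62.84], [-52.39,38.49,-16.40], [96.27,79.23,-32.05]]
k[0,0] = 47.69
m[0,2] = -71.7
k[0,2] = 62.84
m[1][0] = -30.61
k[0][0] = 47.69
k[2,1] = 79.23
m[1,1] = 96.24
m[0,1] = 20.58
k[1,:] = [-52.39, 38.49, -16.4]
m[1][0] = -30.61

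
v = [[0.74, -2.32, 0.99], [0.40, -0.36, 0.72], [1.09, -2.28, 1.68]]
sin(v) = [[0.71, -1.91, 1.02], [0.20, 0.36, 0.47], [0.81, -1.06, 1.39]]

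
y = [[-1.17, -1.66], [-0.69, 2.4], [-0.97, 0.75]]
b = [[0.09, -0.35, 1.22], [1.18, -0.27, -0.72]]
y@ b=[[-2.06, 0.86, -0.23], [2.77, -0.41, -2.57], [0.8, 0.14, -1.72]]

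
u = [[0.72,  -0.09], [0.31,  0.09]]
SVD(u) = [[-0.92, -0.39],[-0.39, 0.92]] @ diag([0.7853452786568309, 0.11803725382871592]) @ [[-1.00,  0.06], [0.06,  1.00]]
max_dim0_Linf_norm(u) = 0.72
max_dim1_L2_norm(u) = 0.73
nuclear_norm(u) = 0.90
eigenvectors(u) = [[0.88, 0.15], [0.47, 0.99]]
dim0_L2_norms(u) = [0.78, 0.13]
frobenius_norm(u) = 0.79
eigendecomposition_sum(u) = [[0.73, -0.11], [0.39, -0.06]] + [[-0.01,  0.02], [-0.08,  0.15]]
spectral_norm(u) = 0.79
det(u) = 0.09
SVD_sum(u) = [[0.72, -0.04], [0.30, -0.02]] + [[-0.0, -0.05],[0.01, 0.11]]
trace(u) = 0.81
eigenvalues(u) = [0.67, 0.14]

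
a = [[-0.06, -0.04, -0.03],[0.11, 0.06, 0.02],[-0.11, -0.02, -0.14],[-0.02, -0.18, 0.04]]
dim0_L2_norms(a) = [0.17, 0.19, 0.15]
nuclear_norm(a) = 0.46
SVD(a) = [[-0.34,  0.05,  0.14], [0.52,  -0.02,  -0.79], [-0.61,  0.60,  -0.49], [-0.49,  -0.80,  -0.34]] @ diag([0.2291591576401586, 0.18286623590358353, 0.05240248311013426]) @ [[0.67,0.64,0.38], [-0.3,0.70,-0.64], [-0.67,0.32,0.67]]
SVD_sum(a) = [[-0.05, -0.05, -0.03], [0.08, 0.08, 0.04], [-0.09, -0.09, -0.05], [-0.08, -0.07, -0.04]] + [[-0.00, 0.01, -0.01], [0.00, -0.00, 0.0], [-0.03, 0.08, -0.07], [0.04, -0.1, 0.09]] + [[-0.01, 0.00, 0.01],[0.03, -0.01, -0.03],[0.02, -0.01, -0.02],[0.01, -0.01, -0.01]]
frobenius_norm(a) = 0.30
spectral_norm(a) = 0.23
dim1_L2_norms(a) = [0.08, 0.13, 0.18, 0.19]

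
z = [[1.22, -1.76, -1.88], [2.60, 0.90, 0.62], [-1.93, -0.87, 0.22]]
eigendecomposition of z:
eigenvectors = [[-0.42+0.00j, (0.11-0.37j), (0.11+0.37j)], [-0.56+0.00j, -0.74+0.00j, (-0.74-0j)], [0.71+0.00j, 0.45-0.30j, 0.45+0.30j]]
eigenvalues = [(2.04+0j), (0.15+1.56j), (0.15-1.56j)]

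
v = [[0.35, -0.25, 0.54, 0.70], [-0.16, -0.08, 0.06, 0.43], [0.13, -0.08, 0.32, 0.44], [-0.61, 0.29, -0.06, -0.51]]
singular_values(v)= [1.38, 0.5, 0.28, 0.04]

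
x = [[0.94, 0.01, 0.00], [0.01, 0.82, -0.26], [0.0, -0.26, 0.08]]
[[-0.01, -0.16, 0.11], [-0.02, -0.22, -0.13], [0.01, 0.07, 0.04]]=x @ [[-0.01, -0.17, 0.12], [-0.02, -0.24, -0.22], [0.01, 0.09, -0.19]]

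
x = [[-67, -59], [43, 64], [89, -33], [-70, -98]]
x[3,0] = -70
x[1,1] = 64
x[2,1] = -33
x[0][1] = -59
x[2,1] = -33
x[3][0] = -70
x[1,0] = 43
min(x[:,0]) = -70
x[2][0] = 89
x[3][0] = -70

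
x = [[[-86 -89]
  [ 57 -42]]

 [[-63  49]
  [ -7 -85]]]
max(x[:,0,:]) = 49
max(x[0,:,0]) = 57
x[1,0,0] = -63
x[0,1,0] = 57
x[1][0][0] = -63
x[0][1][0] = 57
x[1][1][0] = -7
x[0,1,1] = -42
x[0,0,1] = -89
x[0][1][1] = -42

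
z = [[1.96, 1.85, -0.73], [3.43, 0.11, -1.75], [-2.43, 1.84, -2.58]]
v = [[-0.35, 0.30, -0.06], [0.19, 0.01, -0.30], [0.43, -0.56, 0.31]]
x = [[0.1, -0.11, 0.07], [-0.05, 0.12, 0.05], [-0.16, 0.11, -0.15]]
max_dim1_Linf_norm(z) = 3.43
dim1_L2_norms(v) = [0.46, 0.36, 0.77]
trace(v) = -0.03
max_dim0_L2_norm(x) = 0.2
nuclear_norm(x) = 0.43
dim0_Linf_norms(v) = [0.43, 0.56, 0.31]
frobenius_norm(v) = 0.97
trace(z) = -0.51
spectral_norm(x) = 0.30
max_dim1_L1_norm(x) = 0.42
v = x @ z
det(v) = 0.01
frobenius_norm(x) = 0.33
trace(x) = 0.07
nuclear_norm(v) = 1.29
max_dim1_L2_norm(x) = 0.25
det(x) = 0.00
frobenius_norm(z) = 6.21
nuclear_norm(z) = 9.92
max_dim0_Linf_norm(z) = 3.43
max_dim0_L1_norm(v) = 0.97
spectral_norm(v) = 0.89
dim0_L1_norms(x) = [0.31, 0.34, 0.27]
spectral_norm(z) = 4.65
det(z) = 25.19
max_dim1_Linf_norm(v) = 0.56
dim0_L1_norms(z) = [7.82, 3.8, 5.06]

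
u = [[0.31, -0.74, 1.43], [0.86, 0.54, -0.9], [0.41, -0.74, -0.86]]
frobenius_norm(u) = 2.45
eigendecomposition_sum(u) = [[-0.20-0.00j, (0.14-0j), (0.6-0j)], [(0.25+0j), -0.18+0.00j, (-0.75+0j)], [0.39+0.00j, (-0.28+0j), (-1.17+0j)]] + [[0.25+0.42j,-0.44+0.51j,(0.41-0.11j)], [0.31-0.18j,0.36+0.33j,(-0.07-0.3j)], [0.01+0.18j,(-0.23+0.09j),0.15+0.03j]] + [[(0.25-0.42j), -0.44-0.51j, 0.41+0.11j], [(0.31+0.18j), 0.36-0.33j, -0.07+0.30j], [(0.01-0.18j), (-0.23-0.09j), (0.15-0.03j)]]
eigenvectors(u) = [[-0.40+0.00j, 0.78+0.00j, (0.78-0j)], [(0.5+0j), 0.01-0.56j, 0.01+0.56j], [(0.77+0j), (0.25+0.13j), (0.25-0.13j)]]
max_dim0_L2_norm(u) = 1.9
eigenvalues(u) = [(-1.55+0j), (0.77+0.78j), (0.77-0.78j)]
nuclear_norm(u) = 3.96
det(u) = -1.85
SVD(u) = [[0.74, 0.50, -0.44], [-0.59, 0.17, -0.79], [-0.32, 0.85, 0.42]] @ diag([2.0118212394014914, 1.1277790228752522, 0.8159594207162434]) @ [[-0.20, -0.31, 0.93],[0.58, -0.8, -0.15],[-0.79, -0.51, -0.34]]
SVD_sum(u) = [[-0.30, -0.47, 1.39], [0.24, 0.37, -1.09], [0.13, 0.20, -0.60]] + [[0.33, -0.46, -0.08], [0.11, -0.15, -0.03], [0.55, -0.77, -0.14]] + [[0.29, 0.18, 0.12],[0.51, 0.33, 0.22],[-0.27, -0.17, -0.12]]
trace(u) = -0.01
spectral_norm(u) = 2.01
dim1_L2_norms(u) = [1.64, 1.36, 1.21]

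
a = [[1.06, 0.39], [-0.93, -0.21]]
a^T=[[1.06, -0.93],[0.39, -0.21]]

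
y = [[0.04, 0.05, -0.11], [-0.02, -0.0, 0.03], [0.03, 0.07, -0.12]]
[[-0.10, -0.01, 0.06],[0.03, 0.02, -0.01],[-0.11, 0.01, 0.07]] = y@[[-0.02, -0.72, 0.59], [-0.01, 0.59, 0.76], [0.88, 0.09, -0.02]]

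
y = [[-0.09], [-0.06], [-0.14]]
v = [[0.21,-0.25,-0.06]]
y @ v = [[-0.02, 0.02, 0.01],  [-0.01, 0.02, 0.00],  [-0.03, 0.04, 0.01]]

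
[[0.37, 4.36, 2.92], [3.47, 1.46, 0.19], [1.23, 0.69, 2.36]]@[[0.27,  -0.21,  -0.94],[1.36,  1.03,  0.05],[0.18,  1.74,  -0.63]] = [[6.56,9.49,-1.97], [2.96,1.11,-3.31], [1.70,4.56,-2.61]]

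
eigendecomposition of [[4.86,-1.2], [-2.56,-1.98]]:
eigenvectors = [[0.94, 0.16], [-0.33, 0.99]]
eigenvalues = [5.28, -2.4]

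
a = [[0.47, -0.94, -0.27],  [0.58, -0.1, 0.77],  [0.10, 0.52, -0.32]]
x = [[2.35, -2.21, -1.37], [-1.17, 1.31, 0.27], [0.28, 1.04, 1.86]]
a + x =[[2.82,-3.15,-1.64], [-0.59,1.21,1.04], [0.38,1.56,1.54]]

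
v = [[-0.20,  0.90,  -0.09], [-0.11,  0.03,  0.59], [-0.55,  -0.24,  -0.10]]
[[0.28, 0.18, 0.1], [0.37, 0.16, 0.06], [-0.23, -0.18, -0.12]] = v@ [[0.13, 0.16, 0.13], [0.4, 0.26, 0.15], [0.63, 0.29, 0.12]]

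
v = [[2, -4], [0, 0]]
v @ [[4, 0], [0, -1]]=[[8, 4], [0, 0]]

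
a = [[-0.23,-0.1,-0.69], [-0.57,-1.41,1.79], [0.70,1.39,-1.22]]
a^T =[[-0.23, -0.57, 0.7],[-0.10, -1.41, 1.39],[-0.69, 1.79, -1.22]]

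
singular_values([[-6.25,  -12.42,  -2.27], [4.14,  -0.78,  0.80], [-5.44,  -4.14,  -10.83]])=[17.21, 8.45, 3.63]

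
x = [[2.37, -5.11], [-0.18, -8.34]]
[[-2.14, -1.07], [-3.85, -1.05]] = x @ [[0.09, -0.17], [0.46, 0.13]]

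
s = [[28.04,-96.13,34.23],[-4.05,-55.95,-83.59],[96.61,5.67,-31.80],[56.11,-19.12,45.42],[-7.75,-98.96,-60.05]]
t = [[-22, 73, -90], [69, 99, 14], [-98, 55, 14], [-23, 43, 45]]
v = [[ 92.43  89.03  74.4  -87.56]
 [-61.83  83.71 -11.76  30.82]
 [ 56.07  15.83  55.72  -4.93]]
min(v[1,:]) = -61.83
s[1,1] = -55.95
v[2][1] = 15.83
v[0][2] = 74.4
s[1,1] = -55.95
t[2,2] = 14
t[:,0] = [-22, 69, -98, -23]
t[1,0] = 69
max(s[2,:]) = 96.61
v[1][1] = 83.71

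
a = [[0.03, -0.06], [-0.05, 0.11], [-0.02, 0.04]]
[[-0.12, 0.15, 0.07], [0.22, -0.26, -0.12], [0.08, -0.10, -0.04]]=a @ [[0.51, 2.77, 0.04], [2.23, -1.10, -1.07]]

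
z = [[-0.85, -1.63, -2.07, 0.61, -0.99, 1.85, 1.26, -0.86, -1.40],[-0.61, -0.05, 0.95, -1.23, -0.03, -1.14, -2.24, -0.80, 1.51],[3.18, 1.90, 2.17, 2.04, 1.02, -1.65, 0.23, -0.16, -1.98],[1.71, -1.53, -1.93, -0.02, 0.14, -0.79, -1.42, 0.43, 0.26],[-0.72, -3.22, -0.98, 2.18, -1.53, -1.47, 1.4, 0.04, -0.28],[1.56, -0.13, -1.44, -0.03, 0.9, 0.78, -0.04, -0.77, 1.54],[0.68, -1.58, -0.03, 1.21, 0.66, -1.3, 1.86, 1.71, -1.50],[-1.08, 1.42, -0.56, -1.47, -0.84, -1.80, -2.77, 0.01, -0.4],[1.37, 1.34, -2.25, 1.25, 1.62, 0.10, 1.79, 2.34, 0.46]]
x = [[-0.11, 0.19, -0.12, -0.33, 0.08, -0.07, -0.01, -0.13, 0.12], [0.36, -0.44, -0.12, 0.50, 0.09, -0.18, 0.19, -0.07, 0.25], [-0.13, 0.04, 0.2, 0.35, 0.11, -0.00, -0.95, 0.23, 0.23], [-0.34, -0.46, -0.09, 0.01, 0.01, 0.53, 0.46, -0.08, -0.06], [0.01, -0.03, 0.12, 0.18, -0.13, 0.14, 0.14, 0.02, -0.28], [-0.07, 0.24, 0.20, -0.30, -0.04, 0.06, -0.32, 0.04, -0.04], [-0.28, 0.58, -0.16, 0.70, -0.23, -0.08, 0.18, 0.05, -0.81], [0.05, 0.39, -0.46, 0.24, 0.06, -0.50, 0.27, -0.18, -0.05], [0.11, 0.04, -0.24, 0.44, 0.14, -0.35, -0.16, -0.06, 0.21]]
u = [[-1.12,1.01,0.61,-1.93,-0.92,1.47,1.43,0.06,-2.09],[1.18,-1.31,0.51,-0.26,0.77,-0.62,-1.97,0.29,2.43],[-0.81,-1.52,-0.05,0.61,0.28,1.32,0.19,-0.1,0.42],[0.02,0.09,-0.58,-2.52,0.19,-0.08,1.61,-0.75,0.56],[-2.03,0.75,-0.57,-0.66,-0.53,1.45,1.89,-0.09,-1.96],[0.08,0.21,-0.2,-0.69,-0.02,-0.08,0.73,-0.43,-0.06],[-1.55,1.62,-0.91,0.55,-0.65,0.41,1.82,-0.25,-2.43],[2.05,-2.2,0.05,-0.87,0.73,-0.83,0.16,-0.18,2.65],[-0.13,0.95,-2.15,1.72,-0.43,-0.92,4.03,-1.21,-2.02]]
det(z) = 2831.88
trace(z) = 2.83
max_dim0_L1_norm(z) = 13.01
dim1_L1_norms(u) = [10.64, 9.34, 5.3, 6.4, 9.93, 2.5, 10.19, 9.72, 13.56]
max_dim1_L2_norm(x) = 1.3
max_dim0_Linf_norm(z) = 3.22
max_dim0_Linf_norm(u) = 4.03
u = z @ x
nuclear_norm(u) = 21.88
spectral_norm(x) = 1.46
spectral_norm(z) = 7.22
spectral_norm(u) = 9.01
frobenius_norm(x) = 2.53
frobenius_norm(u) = 11.30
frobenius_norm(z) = 12.55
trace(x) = -0.20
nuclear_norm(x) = 5.51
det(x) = -0.00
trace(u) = -5.99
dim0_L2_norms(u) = [3.75, 3.75, 2.61, 3.93, 1.72, 2.85, 5.68, 1.55, 5.62]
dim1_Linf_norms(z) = [2.07, 2.24, 3.18, 1.93, 3.22, 1.56, 1.86, 2.77, 2.34]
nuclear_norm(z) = 31.52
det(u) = -0.00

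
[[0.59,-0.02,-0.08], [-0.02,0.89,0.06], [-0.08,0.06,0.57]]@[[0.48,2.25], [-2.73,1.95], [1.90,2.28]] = [[0.19,1.11], [-2.33,1.83], [0.88,1.24]]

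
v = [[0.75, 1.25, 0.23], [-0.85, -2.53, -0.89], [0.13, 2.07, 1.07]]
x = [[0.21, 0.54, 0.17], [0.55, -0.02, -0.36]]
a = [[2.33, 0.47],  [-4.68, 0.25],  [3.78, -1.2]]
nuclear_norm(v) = 4.61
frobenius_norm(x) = 0.89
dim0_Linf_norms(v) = [0.85, 2.53, 1.07]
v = a @ x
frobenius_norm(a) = 6.58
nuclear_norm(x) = 1.26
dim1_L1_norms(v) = [2.23, 4.27, 3.27]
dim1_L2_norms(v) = [1.48, 2.81, 2.33]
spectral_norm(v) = 3.87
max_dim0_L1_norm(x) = 0.76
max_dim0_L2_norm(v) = 3.5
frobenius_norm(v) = 3.94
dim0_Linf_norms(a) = [4.68, 1.2]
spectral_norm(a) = 6.49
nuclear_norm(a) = 7.59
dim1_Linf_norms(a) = [2.33, 4.68, 3.78]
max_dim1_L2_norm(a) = 4.69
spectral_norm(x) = 0.67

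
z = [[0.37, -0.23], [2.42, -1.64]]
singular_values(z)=[2.96, 0.02]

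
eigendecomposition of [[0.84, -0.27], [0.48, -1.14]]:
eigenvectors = [[0.97, 0.14], [0.24, 0.99]]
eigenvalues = [0.77, -1.07]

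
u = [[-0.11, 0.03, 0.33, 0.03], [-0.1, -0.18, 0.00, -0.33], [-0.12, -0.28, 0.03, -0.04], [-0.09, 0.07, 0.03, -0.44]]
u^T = [[-0.11,-0.10,-0.12,-0.09], [0.03,-0.18,-0.28,0.07], [0.33,0.00,0.03,0.03], [0.03,-0.33,-0.04,-0.44]]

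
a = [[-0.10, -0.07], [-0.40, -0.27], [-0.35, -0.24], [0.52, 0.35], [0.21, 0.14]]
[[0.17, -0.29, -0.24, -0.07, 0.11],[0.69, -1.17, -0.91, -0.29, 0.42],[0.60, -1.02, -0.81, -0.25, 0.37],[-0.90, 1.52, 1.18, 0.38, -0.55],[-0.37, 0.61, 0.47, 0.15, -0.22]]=a @ [[-2.78, 2.40, 0.32, 0.78, -0.90], [1.55, 0.77, 2.90, -0.08, -0.23]]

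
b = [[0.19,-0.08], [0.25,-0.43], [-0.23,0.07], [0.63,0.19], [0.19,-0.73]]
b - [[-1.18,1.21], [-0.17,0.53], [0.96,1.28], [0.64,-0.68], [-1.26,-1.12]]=[[1.37, -1.29], [0.42, -0.96], [-1.19, -1.21], [-0.01, 0.87], [1.45, 0.39]]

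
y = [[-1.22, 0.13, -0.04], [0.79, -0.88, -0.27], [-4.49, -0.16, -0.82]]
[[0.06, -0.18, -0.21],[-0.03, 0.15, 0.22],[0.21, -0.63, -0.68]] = y @ [[-0.05,  0.14,  0.17], [-0.02,  -0.05,  -0.07], [0.02,  0.01,  -0.09]]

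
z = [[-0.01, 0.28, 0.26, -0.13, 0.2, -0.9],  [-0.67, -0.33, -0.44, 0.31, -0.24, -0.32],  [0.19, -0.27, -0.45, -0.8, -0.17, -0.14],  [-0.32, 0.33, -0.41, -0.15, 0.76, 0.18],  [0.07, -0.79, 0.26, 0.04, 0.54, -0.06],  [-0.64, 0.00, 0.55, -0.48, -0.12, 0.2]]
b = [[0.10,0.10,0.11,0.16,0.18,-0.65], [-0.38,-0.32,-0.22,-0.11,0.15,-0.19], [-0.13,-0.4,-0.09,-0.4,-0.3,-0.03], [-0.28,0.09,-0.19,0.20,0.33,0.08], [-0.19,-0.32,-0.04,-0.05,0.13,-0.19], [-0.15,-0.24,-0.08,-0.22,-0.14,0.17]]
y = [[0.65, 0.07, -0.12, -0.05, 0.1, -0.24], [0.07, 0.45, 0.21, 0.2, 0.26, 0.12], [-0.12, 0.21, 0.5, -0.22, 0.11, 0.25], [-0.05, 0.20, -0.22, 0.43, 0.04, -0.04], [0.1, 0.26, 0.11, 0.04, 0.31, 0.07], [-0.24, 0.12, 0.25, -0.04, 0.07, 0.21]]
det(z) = -1.01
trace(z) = -0.20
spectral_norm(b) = 0.95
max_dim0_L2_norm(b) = 0.73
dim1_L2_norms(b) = [0.72, 0.6, 0.66, 0.53, 0.44, 0.43]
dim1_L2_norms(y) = [0.72, 0.61, 0.66, 0.53, 0.44, 0.43]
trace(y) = 2.55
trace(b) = 0.19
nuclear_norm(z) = 6.01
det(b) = 0.00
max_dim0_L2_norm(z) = 1.01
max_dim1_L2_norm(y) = 0.72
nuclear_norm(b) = 2.55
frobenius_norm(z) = 2.45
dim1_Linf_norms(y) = [0.65, 0.45, 0.5, 0.43, 0.31, 0.25]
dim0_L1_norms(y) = [1.23, 1.31, 1.41, 0.98, 0.89, 0.93]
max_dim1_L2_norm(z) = 1.01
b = y @ z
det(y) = -0.00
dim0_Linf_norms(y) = [0.65, 0.45, 0.5, 0.43, 0.31, 0.25]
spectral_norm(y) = 0.96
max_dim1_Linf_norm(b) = 0.65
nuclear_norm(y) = 2.55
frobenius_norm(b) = 1.40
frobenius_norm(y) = 1.40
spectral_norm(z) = 1.01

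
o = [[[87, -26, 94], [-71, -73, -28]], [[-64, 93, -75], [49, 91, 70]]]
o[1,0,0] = -64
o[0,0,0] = 87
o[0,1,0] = -71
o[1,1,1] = 91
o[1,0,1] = 93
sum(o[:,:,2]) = 61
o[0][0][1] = -26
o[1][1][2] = 70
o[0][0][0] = 87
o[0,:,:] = [[87, -26, 94], [-71, -73, -28]]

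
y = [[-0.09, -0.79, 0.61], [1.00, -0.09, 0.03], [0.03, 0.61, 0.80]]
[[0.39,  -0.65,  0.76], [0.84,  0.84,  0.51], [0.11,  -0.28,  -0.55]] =y @[[0.8,  0.88,  0.42], [-0.31,  0.27,  -0.98], [0.35,  -0.59,  0.04]]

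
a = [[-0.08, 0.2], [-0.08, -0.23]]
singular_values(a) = [0.3, 0.11]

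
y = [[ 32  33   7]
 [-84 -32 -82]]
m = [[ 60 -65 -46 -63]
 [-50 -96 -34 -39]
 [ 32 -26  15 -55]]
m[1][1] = -96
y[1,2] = -82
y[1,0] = -84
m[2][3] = -55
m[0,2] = -46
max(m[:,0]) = 60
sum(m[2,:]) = -34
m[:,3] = [-63, -39, -55]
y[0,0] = 32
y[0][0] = 32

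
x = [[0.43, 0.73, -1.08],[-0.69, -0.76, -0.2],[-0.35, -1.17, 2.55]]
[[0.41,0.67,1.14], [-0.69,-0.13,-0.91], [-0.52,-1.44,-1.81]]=x@[[-0.09, -0.07, 1.04], [0.93, 0.34, 0.36], [0.21, -0.42, -0.40]]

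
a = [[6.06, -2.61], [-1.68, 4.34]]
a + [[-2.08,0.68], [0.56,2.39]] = [[3.98, -1.93],  [-1.12, 6.73]]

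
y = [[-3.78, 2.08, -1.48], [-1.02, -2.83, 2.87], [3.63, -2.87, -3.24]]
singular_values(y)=[6.5, 4.74, 2.29]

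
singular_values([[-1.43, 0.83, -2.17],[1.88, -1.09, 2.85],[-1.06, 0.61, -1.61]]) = [4.94, 0.0, 0.0]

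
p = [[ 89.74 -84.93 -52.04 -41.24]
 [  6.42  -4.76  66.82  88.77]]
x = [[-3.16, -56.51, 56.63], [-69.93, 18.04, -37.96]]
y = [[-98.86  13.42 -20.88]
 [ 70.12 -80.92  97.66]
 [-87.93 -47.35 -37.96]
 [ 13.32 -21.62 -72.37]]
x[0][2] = 56.63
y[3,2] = -72.37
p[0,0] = 89.74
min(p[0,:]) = -84.93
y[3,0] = 13.32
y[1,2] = 97.66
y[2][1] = -47.35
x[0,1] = -56.51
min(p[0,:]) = -84.93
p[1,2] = 66.82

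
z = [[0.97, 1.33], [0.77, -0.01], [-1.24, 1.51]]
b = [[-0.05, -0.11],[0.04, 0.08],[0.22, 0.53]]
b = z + [[-1.02, -1.44], [-0.73, 0.09], [1.46, -0.98]]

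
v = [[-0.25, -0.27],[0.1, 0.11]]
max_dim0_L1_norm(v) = 0.38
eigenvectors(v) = [[-0.93, 0.73], [0.37, -0.68]]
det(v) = -0.00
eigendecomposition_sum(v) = [[-0.25, -0.26], [0.10, 0.1]] + [[-0.00,-0.01], [0.00,0.01]]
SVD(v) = [[-0.93,0.37], [0.37,0.93]] @ diag([0.39686069682246866, 0.0012598879254189829]) @ [[0.68, 0.73], [-0.73, 0.68]]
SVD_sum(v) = [[-0.25, -0.27], [0.1, 0.11]] + [[-0.0,0.00],[-0.0,0.0]]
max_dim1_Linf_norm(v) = 0.27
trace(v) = -0.14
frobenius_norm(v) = 0.40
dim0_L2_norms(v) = [0.27, 0.29]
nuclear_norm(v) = 0.40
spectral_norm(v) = 0.40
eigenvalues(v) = [-0.14, 0.0]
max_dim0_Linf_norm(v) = 0.27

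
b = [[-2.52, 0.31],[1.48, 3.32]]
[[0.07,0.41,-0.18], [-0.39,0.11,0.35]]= b @ [[-0.04, -0.15, 0.08], [-0.10, 0.10, 0.07]]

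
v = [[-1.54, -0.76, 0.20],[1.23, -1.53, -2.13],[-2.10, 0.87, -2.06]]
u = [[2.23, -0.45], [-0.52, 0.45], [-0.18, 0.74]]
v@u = [[-3.08, 0.50], [3.92, -2.82], [-4.76, -0.19]]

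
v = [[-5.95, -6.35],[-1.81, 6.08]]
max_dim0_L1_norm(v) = 12.43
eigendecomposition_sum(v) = [[-6.4, -3.15], [-0.90, -0.44]] + [[0.45,-3.20],[-0.91,6.52]]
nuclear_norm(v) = 14.54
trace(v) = 0.13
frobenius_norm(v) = 10.77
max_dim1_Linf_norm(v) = 6.35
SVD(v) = [[-0.88,0.48], [0.48,0.88]] @ diag([9.539123117505639, 4.997262265387866]) @ [[0.46, 0.89], [-0.89, 0.46]]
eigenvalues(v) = [-6.84, 6.97]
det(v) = -47.67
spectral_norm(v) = 9.54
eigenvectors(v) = [[-0.99,0.44], [-0.14,-0.9]]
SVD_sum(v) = [[-3.81, -7.45], [2.09, 4.08]] + [[-2.14,  1.10], [-3.90,  2.00]]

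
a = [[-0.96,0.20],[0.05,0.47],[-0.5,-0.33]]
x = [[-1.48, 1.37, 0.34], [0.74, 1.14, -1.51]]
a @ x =[[1.57,-1.09,-0.63], [0.27,0.60,-0.69], [0.5,-1.06,0.33]]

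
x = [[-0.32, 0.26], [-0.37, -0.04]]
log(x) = [[-2.19, 2.02], [-2.87, -0.02]]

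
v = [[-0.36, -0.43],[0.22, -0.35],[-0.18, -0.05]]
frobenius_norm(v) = 0.72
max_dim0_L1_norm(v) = 0.83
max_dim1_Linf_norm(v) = 0.43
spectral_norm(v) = 0.60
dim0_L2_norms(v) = [0.46, 0.56]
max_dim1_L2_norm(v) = 0.56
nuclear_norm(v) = 1.00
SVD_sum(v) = [[-0.28, -0.48], [-0.1, -0.17], [-0.07, -0.12]] + [[-0.08, 0.05],[0.32, -0.18],[-0.11, 0.07]]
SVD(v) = [[-0.92,  0.24], [-0.32,  -0.91], [-0.22,  0.33]] @ diag([0.6001637290672981, 0.4001293519751268]) @ [[0.5,0.87],[-0.87,0.50]]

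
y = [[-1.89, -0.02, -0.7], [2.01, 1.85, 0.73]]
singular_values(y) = [3.29, 1.12]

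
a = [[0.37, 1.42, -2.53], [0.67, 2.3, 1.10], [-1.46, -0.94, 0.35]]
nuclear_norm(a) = 6.92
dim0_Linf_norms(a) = [1.46, 2.3, 2.53]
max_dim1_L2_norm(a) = 2.92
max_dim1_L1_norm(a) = 4.32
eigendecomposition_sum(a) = [[(-0.89+0j),  0.04-0.00j,  -1.18+0.00j], [0.30-0.00j,  -0.01+0.00j,  0.40-0.00j], [(-0.52+0j),  0.02-0.00j,  -0.69+0.00j]] + [[0.63-0.50j, 0.69-3.31j, -0.68-1.06j], [0.18+0.21j, (1.16+0.17j), 0.35-0.26j], [-0.47+0.38j, (-0.48+2.5j), (0.52+0.79j)]] + [[0.63+0.50j, 0.69+3.31j, (-0.68+1.06j)], [0.18-0.21j, (1.16-0.17j), 0.35+0.26j], [(-0.47-0.38j), -0.48-2.50j, (0.52-0.79j)]]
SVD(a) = [[0.75, -0.59, 0.29], [0.48, 0.79, 0.38], [-0.45, -0.14, 0.88]] @ diag([3.267582538074512, 2.627701892043232, 1.0290224115260784]) @ [[0.39,  0.79,  -0.47], [0.20,  0.42,  0.88], [-0.90,  0.43,  -0.01]]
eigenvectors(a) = [[-0.83+0.00j, -0.77+0.00j, -0.77-0.00j], [(0.28+0j), -0.02-0.27j, (-0.02+0.27j)], [-0.49+0.00j, 0.58-0.01j, (0.58+0.01j)]]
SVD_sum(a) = [[0.95, 1.95, -1.15], [0.61, 1.25, -0.74], [-0.57, -1.17, 0.69]] + [[-0.31, -0.66, -1.38], [0.41, 0.88, 1.84], [-0.08, -0.16, -0.34]] + [[-0.27, 0.13, -0.00], [-0.35, 0.17, -0.00], [-0.82, 0.39, -0.0]]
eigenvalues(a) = [(-1.6+0j), (2.31+0.46j), (2.31-0.46j)]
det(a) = -8.84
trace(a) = 3.02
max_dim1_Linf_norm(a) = 2.53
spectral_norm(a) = 3.27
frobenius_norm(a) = 4.32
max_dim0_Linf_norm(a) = 2.53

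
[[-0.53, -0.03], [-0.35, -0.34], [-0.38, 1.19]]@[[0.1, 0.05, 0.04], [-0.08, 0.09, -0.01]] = [[-0.05,-0.03,-0.02], [-0.01,-0.05,-0.01], [-0.13,0.09,-0.03]]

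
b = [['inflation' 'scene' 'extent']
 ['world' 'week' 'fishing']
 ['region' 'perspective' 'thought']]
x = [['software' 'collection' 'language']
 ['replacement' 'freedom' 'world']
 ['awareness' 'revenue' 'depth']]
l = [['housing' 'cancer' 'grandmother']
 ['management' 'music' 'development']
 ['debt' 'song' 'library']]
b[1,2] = 'fishing'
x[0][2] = 'language'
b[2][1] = 'perspective'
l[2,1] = 'song'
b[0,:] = ['inflation', 'scene', 'extent']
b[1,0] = 'world'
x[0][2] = 'language'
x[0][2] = 'language'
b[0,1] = 'scene'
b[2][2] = 'thought'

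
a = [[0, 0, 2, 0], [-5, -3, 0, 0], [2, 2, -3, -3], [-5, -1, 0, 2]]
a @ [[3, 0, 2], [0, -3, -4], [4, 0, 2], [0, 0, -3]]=[[8, 0, 4], [-15, 9, 2], [-6, -6, -1], [-15, 3, -12]]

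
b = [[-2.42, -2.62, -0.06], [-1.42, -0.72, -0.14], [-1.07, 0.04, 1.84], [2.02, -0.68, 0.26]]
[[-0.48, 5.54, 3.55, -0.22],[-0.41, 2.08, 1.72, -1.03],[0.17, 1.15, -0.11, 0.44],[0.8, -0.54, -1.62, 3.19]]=b @ [[0.32, -0.77, -0.90, 1.13], [-0.12, -1.41, -0.51, -0.98], [0.28, 0.21, -0.57, 0.92]]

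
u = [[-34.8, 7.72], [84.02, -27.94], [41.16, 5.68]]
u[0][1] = 7.72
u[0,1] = 7.72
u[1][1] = -27.94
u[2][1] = 5.68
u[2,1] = 5.68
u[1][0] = 84.02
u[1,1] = -27.94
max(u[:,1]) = 7.72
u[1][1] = -27.94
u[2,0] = 41.16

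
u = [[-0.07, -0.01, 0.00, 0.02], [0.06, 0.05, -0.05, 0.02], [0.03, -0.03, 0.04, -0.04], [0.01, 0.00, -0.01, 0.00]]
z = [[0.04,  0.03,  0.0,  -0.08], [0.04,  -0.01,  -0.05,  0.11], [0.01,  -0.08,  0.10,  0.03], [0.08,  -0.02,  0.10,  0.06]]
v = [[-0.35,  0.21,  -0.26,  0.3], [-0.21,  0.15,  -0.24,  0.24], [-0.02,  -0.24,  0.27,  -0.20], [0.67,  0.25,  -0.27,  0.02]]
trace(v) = 0.09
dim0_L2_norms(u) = [0.1, 0.06, 0.06, 0.05]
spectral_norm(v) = 0.81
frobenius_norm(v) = 1.12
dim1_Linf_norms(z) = [0.08, 0.11, 0.1, 0.1]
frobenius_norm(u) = 0.14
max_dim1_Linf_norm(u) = 0.07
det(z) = -0.00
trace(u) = 0.02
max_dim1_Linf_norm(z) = 0.11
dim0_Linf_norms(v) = [0.67, 0.25, 0.27, 0.3]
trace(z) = 0.19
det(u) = 0.00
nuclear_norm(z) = 0.44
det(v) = 0.00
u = z @ v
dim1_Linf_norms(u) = [0.07, 0.06, 0.04, 0.01]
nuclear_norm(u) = 0.20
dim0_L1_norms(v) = [1.25, 0.85, 1.04, 0.76]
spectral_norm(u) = 0.11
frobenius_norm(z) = 0.25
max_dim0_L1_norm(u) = 0.17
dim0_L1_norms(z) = [0.17, 0.14, 0.25, 0.28]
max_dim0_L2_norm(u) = 0.1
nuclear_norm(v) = 1.62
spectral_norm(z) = 0.19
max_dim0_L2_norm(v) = 0.78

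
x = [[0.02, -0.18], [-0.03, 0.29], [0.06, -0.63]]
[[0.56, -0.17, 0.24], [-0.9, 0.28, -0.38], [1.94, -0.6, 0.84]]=x@[[0.59, 0.44, -1.05], [-3.03, 1.00, -1.43]]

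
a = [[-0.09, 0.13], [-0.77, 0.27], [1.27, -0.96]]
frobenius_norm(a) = 1.80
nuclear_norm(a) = 2.01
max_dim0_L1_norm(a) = 2.13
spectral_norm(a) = 1.78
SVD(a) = [[-0.08, 0.25], [-0.44, -0.88], [0.89, -0.41]] @ diag([1.7810176623567988, 0.23081613109382954]) @ [[0.83, -0.55], [0.55, 0.83]]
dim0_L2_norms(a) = [1.49, 1.01]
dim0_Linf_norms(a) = [1.27, 0.96]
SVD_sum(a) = [[-0.12, 0.08], [-0.66, 0.44], [1.32, -0.88]] + [[0.03, 0.05], [-0.11, -0.17], [-0.05, -0.08]]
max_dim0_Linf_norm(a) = 1.27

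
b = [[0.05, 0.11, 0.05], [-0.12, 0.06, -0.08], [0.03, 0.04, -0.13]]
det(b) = -0.00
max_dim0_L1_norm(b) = 0.26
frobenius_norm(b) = 0.25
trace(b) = -0.02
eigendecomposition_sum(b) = [[0.03+0.06j, 0.06-0.03j, 0.03j],  [-0.06+0.03j, (0.03+0.06j), -0.03+0.00j],  [0.01j, (0.01-0j), (-0+0.01j)]] + [[(0.03-0.06j), (0.06+0.03j), 0.00-0.03j],[-0.06-0.03j, 0.03-0.06j, -0.03-0.00j],[0.00-0.01j, (0.01+0j), -0.00-0.01j]] + [[-0.01+0.00j,  (-0-0j),  0.05+0.00j], [0.00-0.00j,  0j,  (-0.02-0j)], [0.03-0.00j,  0.01+0.00j,  (-0.13-0j)]]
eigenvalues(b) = [(0.06+0.13j), (0.06-0.13j), (-0.13+0j)]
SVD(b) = [[-0.20, 0.93, 0.31], [0.79, -0.04, 0.61], [0.58, 0.37, -0.72]] @ diag([0.1790723369257464, 0.13036234828881077, 0.10880604898891766]) @ [[-0.49, 0.27, -0.83], [0.48, 0.88, 0.01], [-0.73, 0.39, 0.56]]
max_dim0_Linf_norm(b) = 0.13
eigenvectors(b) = [[(0.02+0.67j), (0.02-0.67j), (-0.35+0j)], [(-0.73+0j), -0.73-0.00j, (0.16+0j)], [-0.06+0.14j, -0.06-0.14j, (0.92+0j)]]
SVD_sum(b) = [[0.02, -0.01, 0.03], [-0.07, 0.04, -0.12], [-0.05, 0.03, -0.09]] + [[0.06, 0.11, 0.00],  [-0.0, -0.0, -0.00],  [0.02, 0.04, 0.00]] + [[-0.03, 0.01, 0.02], [-0.05, 0.03, 0.04], [0.06, -0.03, -0.04]]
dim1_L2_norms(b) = [0.13, 0.16, 0.14]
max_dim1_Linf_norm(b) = 0.13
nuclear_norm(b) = 0.42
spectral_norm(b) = 0.18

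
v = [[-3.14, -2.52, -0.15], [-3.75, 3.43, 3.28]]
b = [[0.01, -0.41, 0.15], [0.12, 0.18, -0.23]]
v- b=[[-3.15, -2.11, -0.3], [-3.87, 3.25, 3.51]]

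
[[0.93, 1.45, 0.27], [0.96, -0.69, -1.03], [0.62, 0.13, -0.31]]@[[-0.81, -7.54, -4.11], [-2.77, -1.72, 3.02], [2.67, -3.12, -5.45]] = [[-4.05, -10.35, -0.91], [-1.62, -2.84, -0.42], [-1.69, -3.93, -0.47]]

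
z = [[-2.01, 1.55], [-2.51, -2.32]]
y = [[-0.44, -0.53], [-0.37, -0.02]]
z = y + [[-1.57, 2.08], [-2.14, -2.30]]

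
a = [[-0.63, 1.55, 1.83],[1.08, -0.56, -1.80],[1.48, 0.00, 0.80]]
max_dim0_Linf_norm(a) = 1.83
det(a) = -3.67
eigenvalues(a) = [-2.72, 1.24, 1.09]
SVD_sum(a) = [[-0.85, 1.17, 1.96], [0.73, -1.00, -1.69], [-0.04, 0.06, 0.1]] + [[0.15, 0.01, 0.06],  [0.27, 0.01, 0.11],  [1.55, 0.05, 0.64]] + [[0.07, 0.38, -0.2], [0.08, 0.43, -0.22], [-0.02, -0.11, 0.06]]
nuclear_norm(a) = 5.59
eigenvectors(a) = [[-0.73, 0.23, 0.14], [0.62, -0.62, -0.69], [0.31, 0.75, 0.71]]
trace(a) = -0.39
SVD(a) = [[-0.76, 0.1, 0.65], [0.65, 0.17, 0.74], [-0.04, 0.98, -0.19]] @ diag([3.2157202125076996, 1.7060051624369137, 0.6688721108014934]) @ [[0.35, -0.48, -0.81], [0.92, 0.03, 0.38], [0.16, 0.88, -0.45]]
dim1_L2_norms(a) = [2.48, 2.17, 1.68]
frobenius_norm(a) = 3.70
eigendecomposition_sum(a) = [[-1.37,0.98,1.22], [1.17,-0.84,-1.03], [0.58,-0.41,-0.51]] + [[1.6,1.38,1.02], [-4.4,-3.78,-2.80], [5.36,4.61,3.42]] + [[-0.86,-0.81,-0.41], [4.31,4.06,2.04], [-4.46,-4.20,-2.11]]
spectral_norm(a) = 3.22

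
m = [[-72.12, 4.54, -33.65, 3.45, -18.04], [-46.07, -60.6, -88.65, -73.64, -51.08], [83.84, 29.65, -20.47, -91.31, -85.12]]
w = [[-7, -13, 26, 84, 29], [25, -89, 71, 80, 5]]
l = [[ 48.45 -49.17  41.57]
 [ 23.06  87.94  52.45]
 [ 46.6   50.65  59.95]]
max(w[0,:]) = 84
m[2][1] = 29.65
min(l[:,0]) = 23.06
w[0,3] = 84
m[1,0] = -46.07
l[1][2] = 52.45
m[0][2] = -33.65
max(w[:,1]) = -13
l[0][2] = 41.57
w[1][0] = 25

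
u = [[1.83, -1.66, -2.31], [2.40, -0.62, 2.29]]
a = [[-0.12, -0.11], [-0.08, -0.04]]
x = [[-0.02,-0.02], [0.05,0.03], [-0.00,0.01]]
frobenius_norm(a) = 0.19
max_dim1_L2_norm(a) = 0.16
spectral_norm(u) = 3.40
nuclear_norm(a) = 0.21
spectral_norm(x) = 0.06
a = u @ x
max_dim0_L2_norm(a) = 0.14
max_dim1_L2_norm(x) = 0.06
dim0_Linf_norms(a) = [0.12, 0.11]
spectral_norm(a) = 0.18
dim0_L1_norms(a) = [0.2, 0.15]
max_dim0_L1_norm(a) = 0.2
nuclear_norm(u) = 6.76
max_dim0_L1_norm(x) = 0.07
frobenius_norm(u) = 4.78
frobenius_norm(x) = 0.07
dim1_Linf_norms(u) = [2.31, 2.4]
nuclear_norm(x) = 0.08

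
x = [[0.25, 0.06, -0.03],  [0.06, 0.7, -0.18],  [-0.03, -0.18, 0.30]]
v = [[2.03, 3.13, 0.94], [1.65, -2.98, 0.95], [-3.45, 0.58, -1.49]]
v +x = [[2.28, 3.19, 0.91], [1.71, -2.28, 0.77], [-3.48, 0.40, -1.19]]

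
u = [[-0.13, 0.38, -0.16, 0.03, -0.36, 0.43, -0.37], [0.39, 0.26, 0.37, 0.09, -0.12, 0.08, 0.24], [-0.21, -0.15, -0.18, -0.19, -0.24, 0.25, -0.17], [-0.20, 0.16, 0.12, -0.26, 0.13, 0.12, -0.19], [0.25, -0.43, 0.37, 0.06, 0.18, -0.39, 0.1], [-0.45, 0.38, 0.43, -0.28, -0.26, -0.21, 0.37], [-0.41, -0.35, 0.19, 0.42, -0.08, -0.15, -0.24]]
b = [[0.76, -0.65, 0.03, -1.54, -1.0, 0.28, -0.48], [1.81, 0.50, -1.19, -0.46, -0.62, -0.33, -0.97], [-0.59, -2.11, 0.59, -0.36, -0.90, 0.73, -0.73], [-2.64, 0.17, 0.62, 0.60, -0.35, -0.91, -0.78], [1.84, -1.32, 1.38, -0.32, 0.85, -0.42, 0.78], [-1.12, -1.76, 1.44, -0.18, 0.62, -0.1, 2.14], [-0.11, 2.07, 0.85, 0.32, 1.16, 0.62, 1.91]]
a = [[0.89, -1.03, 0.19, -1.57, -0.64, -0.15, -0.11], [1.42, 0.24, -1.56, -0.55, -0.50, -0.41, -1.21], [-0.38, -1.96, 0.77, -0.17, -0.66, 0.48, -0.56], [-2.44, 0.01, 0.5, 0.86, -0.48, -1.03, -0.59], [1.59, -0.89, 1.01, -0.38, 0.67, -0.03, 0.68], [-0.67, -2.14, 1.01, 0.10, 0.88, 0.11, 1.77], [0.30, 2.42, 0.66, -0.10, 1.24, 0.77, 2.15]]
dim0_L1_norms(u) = [2.04, 2.11, 1.82, 1.33, 1.37, 1.63, 1.68]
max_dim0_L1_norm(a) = 8.69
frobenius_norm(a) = 7.36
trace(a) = 5.69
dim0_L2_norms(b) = [3.98, 3.78, 2.62, 1.82, 2.18, 1.46, 3.34]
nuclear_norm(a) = 15.67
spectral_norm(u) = 1.15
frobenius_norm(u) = 1.90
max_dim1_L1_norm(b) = 7.36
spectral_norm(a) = 4.33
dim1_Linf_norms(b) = [1.54, 1.81, 2.11, 2.64, 1.84, 2.14, 2.07]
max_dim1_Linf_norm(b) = 2.64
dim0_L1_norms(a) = [7.69, 8.69, 5.7, 3.73, 5.07, 2.98, 7.07]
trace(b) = 5.11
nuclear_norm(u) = 4.38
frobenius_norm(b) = 7.64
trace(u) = -0.58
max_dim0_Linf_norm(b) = 2.64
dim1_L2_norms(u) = [0.8, 0.67, 0.53, 0.46, 0.76, 0.93, 0.77]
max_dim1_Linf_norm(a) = 2.44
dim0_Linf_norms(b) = [2.64, 2.11, 1.44, 1.54, 1.16, 0.91, 2.14]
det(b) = 27.05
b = a + u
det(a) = -0.56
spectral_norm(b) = 4.55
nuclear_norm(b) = 16.62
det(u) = -0.01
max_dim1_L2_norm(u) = 0.93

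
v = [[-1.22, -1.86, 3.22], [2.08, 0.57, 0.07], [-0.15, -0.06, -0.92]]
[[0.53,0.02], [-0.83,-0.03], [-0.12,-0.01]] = v@ [[-0.51,-0.02], [0.38,0.02], [0.19,0.01]]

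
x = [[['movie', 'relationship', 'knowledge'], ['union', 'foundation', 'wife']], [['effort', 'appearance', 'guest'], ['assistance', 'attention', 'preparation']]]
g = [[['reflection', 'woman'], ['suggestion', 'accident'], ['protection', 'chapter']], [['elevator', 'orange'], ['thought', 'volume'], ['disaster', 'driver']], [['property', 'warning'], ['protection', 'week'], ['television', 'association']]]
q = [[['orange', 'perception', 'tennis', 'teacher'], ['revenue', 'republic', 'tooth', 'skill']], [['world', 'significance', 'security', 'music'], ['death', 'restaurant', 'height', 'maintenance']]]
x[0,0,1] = 'relationship'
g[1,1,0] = 'thought'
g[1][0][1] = 'orange'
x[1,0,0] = 'effort'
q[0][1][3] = 'skill'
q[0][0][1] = 'perception'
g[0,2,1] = 'chapter'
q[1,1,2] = 'height'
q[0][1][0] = 'revenue'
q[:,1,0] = ['revenue', 'death']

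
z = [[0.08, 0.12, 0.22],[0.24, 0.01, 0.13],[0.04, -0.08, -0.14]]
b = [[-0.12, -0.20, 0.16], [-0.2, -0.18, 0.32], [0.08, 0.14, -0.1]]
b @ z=[[-0.05,-0.03,-0.07], [-0.05,-0.05,-0.11], [0.04,0.02,0.05]]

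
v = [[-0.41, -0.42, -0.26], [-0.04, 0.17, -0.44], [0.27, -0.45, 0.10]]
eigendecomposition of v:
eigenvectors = [[0.12+0.00j, -0.84+0.00j, -0.84-0.00j], [(-0.71+0j), (-0.05+0.3j), (-0.05-0.3j)], [0.69+0.00j, 0.20+0.40j, (0.2-0.4j)]]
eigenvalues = [(0.61+0j), (-0.37+0.27j), (-0.37-0.27j)]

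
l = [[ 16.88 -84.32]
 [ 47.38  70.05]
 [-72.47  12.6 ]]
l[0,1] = -84.32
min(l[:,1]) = -84.32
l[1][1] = 70.05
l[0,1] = -84.32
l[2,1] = 12.6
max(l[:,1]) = 70.05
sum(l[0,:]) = -67.44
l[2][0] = -72.47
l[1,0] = 47.38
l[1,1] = 70.05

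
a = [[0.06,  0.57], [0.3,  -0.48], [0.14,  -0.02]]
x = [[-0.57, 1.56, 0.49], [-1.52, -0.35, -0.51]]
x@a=[[0.5, -1.08], [-0.27, -0.69]]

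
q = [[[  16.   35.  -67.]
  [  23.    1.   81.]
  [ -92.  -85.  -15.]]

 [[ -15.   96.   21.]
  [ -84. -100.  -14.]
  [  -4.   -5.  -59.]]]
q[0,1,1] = 1.0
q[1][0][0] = -15.0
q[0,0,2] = -67.0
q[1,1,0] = -84.0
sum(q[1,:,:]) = -164.0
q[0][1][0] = 23.0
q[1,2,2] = -59.0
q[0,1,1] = 1.0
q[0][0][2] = -67.0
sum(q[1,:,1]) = -9.0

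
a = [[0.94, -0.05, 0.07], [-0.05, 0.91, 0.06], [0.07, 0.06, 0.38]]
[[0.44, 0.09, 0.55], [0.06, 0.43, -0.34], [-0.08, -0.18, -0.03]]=a@ [[0.5, 0.17, 0.58],  [0.11, 0.52, -0.33],  [-0.32, -0.59, -0.14]]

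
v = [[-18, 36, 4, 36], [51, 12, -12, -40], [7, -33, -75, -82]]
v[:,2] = [4, -12, -75]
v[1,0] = 51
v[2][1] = -33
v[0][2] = 4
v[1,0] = 51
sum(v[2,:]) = -183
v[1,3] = -40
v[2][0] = 7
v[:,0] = [-18, 51, 7]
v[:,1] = [36, 12, -33]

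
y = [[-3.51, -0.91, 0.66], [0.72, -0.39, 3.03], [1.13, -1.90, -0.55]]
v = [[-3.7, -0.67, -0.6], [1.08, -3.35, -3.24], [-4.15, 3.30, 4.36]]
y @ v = [[9.27,  7.58,  7.93], [-15.66,  10.82,  14.04], [-3.95,  3.79,  3.08]]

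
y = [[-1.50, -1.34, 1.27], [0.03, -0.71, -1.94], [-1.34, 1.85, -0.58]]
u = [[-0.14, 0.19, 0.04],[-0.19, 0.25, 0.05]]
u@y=[[0.16, 0.13, -0.57], [0.23, 0.17, -0.76]]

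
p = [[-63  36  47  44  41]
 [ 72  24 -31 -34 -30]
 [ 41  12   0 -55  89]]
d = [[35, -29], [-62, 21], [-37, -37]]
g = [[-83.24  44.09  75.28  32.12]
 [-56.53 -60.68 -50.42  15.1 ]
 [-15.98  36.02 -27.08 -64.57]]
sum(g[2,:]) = -71.60999999999999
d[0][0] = 35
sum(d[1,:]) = -41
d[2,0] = -37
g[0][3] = 32.12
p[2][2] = 0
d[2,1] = -37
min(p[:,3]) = -55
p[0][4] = 41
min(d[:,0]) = -62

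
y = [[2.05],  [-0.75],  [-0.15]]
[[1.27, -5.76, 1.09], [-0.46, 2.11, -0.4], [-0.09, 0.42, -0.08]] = y@[[0.62, -2.81, 0.53]]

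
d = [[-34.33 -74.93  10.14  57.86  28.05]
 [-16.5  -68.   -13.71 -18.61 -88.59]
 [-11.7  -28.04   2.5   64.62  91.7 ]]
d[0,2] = 10.14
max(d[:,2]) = 10.14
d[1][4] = -88.59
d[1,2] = -13.71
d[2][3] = 64.62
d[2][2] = 2.5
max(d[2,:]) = 91.7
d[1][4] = -88.59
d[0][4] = 28.05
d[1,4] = -88.59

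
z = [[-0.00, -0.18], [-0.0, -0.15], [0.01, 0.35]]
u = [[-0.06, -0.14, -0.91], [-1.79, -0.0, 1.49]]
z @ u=[[0.32, 0.00, -0.27], [0.27, 0.00, -0.22], [-0.63, -0.00, 0.51]]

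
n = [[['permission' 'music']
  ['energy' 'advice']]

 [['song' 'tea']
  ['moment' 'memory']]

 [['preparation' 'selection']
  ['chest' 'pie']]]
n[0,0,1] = 'music'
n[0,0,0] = 'permission'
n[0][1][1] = 'advice'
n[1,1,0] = 'moment'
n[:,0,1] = ['music', 'tea', 'selection']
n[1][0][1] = 'tea'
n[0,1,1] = 'advice'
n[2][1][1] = 'pie'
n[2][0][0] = 'preparation'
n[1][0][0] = 'song'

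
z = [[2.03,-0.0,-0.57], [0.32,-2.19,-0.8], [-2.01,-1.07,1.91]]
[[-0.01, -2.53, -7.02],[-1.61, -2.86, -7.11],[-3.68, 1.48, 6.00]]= z @ [[-0.49, -1.22, -3.13], [1.29, 1.09, 2.36], [-1.72, 0.1, 1.17]]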